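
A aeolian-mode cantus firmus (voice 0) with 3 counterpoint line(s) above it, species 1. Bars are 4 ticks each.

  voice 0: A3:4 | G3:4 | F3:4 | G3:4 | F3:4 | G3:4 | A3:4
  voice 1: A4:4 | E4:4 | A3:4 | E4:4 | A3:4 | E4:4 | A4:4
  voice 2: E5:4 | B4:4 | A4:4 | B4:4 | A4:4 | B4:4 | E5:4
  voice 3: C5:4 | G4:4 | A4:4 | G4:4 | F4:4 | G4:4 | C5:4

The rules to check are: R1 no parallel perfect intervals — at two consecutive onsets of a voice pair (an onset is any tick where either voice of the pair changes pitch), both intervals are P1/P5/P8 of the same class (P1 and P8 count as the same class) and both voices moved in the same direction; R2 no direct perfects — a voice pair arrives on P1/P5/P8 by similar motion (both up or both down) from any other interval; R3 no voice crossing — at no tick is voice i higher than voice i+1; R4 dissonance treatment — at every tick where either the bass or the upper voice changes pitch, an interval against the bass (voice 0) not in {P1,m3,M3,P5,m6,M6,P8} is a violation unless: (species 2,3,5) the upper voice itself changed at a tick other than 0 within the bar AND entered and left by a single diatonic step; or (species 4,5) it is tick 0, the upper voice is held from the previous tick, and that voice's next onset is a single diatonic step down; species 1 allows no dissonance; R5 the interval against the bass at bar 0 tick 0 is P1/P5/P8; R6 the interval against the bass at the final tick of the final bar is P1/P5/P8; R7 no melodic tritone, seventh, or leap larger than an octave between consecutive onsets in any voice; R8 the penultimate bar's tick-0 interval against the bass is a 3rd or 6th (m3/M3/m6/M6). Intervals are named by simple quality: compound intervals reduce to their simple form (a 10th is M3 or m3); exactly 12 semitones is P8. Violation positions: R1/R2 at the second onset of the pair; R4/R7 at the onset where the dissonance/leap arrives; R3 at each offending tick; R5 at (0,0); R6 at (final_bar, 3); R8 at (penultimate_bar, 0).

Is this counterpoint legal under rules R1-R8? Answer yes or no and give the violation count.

No (38 violations)

bar 0: v0=A3 v1=A4 v2=E5 v3=C5 (m3)
bar 1: v0=G3 v1=E4 v2=B4 v3=G4 (P8)
bar 2: v0=F3 v1=A3 v2=A4 v3=A4 (M3)
bar 3: v0=G3 v1=E4 v2=B4 v3=G4 (P8)
bar 4: v0=F3 v1=A3 v2=A4 v3=F4 (P8)
bar 5: v0=G3 v1=E4 v2=B4 v3=G4 (P8)
bar 6: v0=A3 v1=A4 v2=E5 v3=C5 (m3)
  R3 @ bar0.0: E5 above C5
  R5 @ bar0.0: opens on m3
  R3 @ bar0.1: E5 above C5
  R3 @ bar0.2: E5 above C5
  R3 @ bar0.3: E5 above C5
  R1 @ bar1.0: A4/E5 P5 -> E4/B4 P5 similar
  R2 @ bar1.0: A3/C5 m3 -> G3/G4 P8 similar
  R3 @ bar1.0: B4 above G4
  R3 @ bar1.1: B4 above G4
  R3 @ bar1.2: B4 above G4
  R3 @ bar1.3: B4 above G4
  R2 @ bar2.0: E4/B4 P5 -> A3/A4 P8 similar
  R2 @ bar3.0: A3/A4 P8 -> E4/B4 P5 similar
  R3 @ bar3.0: B4 above G4
  R3 @ bar3.1: B4 above G4
  R3 @ bar3.2: B4 above G4
  R3 @ bar3.3: B4 above G4
  R1 @ bar4.0: G3/G4 P8 -> F3/F4 P8 similar
  R2 @ bar4.0: E4/B4 P5 -> A3/A4 P8 similar
  R3 @ bar4.0: A4 above F4
  R3 @ bar4.1: A4 above F4
  R3 @ bar4.2: A4 above F4
  R3 @ bar4.3: A4 above F4
  R1 @ bar5.0: F3/F4 P8 -> G3/G4 P8 similar
  R2 @ bar5.0: A3/A4 P8 -> E4/B4 P5 similar
  R3 @ bar5.0: B4 above G4
  R8 @ bar5.0: penult P8 not 3rd/6th
  R3 @ bar5.1: B4 above G4
  R3 @ bar5.2: B4 above G4
  R3 @ bar5.3: B4 above G4
  R1 @ bar6.0: E4/B4 P5 -> A4/E5 P5 similar
  R2 @ bar6.0: G3/E4 M6 -> A3/A4 P8 similar
  R2 @ bar6.0: G3/B4 M3 -> A3/E5 P5 similar
  R3 @ bar6.0: E5 above C5
  R3 @ bar6.1: E5 above C5
  R3 @ bar6.2: E5 above C5
  R3 @ bar6.3: E5 above C5
  R6 @ bar6.3: closes on m3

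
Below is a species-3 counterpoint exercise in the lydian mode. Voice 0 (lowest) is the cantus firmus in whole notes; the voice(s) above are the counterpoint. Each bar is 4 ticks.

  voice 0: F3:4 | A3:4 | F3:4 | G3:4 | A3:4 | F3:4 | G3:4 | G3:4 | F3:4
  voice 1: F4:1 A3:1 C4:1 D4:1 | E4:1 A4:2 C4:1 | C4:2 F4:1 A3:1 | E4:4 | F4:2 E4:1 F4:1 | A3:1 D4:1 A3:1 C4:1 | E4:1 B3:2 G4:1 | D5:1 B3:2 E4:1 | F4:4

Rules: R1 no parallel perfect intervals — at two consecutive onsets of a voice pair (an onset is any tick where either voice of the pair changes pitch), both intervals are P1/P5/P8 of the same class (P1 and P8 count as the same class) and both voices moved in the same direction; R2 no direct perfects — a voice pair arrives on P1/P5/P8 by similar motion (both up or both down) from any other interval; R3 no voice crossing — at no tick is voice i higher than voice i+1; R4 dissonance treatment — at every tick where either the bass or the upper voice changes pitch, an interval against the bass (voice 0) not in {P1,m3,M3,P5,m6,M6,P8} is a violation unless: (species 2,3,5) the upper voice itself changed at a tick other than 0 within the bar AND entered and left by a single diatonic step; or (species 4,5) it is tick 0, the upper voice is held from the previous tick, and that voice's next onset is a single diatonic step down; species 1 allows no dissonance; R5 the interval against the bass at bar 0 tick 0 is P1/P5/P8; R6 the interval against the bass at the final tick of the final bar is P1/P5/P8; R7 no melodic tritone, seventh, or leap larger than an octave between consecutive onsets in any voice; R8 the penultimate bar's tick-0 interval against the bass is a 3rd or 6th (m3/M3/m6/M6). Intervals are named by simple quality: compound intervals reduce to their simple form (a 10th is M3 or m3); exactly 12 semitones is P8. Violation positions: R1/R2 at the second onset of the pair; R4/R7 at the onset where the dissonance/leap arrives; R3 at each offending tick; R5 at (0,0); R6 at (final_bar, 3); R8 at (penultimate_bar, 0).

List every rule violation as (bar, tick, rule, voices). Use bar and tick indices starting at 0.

(1, 0, R2, (0, 1))
(7, 0, R8, (0, 1))
(7, 1, R7, (1,))

bar 0: v0=F3 v1=F4 downbeat P8
bar 1: v0=A3 v1=E4 downbeat P5
bar 2: v0=F3 v1=C4 downbeat P5
bar 3: v0=G3 v1=E4 downbeat M6
bar 4: v0=A3 v1=F4 downbeat m6
bar 5: v0=F3 v1=A3 downbeat M3
bar 6: v0=G3 v1=E4 downbeat M6
bar 7: v0=G3 v1=D5 downbeat P5
bar 8: v0=F3 v1=F4 downbeat P8
  -> R2 @ bar 1 tick 0 v(0, 1): F3/D4 M6 -> A3/E4 P5 similar
  -> R8 @ bar 7 tick 0 v(0, 1): penult P5 not 3rd/6th
  -> R7 @ bar 7 tick 1 v(1,): D5->B3 leap 15st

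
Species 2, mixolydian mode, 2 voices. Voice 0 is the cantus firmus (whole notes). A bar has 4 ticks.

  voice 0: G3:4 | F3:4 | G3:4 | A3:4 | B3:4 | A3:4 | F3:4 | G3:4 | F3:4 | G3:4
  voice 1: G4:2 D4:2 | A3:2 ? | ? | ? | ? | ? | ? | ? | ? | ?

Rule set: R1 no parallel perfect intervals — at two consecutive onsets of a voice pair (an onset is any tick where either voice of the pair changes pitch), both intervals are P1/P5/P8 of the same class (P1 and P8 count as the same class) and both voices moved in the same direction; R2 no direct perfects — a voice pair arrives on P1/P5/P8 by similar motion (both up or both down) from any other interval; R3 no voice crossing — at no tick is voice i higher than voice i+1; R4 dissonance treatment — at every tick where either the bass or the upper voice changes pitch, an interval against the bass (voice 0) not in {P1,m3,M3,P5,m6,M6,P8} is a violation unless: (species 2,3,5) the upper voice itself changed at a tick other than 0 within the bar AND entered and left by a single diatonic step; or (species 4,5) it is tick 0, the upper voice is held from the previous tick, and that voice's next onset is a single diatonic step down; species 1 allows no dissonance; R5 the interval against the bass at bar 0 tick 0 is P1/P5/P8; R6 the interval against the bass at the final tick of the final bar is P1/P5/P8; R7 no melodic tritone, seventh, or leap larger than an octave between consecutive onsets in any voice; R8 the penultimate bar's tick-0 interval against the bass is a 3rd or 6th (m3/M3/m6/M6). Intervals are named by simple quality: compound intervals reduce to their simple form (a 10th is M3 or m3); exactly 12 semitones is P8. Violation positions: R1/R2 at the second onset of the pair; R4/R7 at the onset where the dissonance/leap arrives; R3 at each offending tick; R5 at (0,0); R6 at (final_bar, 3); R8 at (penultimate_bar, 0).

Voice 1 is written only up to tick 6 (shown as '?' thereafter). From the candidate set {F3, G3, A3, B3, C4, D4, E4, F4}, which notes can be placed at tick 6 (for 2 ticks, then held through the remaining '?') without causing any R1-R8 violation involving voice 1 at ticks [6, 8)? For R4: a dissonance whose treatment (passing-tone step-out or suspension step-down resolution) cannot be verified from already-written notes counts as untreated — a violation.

F3: legal
G3: violates R4
A3: legal
B3: violates R4
C4: legal
D4: legal
E4: violates R4
F4: legal

{A3, C4, D4, F3, F4}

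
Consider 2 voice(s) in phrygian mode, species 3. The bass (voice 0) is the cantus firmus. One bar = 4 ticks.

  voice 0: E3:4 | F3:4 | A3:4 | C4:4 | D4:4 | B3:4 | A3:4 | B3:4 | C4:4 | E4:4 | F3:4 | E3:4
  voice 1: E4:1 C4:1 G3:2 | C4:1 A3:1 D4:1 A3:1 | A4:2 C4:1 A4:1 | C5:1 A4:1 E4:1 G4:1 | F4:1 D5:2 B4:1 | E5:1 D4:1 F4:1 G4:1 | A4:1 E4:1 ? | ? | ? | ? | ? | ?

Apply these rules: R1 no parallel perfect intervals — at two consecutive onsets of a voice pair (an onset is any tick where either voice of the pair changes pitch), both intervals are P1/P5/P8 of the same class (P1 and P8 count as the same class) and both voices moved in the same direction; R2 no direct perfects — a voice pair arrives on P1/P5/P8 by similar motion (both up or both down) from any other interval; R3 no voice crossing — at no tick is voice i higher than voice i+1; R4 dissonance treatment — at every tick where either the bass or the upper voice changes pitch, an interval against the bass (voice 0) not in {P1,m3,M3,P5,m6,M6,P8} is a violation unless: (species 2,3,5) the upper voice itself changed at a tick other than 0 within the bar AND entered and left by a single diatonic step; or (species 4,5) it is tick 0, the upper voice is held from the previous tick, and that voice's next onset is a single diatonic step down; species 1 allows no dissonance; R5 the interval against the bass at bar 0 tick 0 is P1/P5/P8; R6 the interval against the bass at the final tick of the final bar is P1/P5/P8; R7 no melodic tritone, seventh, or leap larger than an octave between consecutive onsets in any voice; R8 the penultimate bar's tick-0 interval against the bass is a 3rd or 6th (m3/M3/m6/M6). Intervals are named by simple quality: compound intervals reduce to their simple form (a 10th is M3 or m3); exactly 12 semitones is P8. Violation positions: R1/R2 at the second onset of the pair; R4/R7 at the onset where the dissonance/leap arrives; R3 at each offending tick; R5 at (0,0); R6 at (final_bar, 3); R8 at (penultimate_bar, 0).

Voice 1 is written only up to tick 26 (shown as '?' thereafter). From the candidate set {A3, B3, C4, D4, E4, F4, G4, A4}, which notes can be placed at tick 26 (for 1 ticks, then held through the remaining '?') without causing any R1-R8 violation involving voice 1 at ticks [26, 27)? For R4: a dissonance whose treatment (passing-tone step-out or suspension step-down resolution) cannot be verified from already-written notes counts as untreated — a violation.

A3: legal
B3: violates R4
C4: legal
D4: violates R4
E4: legal
F4: legal
G4: violates R4
A4: legal

{A3, A4, C4, E4, F4}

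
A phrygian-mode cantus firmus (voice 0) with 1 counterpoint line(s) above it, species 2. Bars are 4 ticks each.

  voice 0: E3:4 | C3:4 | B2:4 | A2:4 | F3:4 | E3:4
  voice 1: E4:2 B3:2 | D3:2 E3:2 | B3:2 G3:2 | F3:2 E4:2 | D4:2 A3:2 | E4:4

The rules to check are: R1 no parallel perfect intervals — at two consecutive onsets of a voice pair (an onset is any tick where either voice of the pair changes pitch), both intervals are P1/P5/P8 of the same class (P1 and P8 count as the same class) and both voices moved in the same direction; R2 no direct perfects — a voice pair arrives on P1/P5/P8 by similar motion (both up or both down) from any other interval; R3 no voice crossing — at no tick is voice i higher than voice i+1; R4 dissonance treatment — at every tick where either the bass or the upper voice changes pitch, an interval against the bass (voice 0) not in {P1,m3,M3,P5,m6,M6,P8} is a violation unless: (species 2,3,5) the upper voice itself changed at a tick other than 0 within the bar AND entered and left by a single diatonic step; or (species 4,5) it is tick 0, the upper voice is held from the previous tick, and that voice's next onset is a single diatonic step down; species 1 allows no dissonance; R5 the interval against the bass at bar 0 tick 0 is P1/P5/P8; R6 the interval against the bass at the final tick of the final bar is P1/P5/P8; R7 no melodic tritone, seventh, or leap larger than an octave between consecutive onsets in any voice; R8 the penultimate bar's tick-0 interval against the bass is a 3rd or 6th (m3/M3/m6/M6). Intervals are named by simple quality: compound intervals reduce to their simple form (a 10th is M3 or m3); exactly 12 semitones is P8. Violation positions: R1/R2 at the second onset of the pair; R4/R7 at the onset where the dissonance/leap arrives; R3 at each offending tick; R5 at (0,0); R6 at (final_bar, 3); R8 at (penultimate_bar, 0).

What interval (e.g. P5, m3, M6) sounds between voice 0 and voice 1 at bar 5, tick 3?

voice 0=E3 voice 1=E4 -> P8

P8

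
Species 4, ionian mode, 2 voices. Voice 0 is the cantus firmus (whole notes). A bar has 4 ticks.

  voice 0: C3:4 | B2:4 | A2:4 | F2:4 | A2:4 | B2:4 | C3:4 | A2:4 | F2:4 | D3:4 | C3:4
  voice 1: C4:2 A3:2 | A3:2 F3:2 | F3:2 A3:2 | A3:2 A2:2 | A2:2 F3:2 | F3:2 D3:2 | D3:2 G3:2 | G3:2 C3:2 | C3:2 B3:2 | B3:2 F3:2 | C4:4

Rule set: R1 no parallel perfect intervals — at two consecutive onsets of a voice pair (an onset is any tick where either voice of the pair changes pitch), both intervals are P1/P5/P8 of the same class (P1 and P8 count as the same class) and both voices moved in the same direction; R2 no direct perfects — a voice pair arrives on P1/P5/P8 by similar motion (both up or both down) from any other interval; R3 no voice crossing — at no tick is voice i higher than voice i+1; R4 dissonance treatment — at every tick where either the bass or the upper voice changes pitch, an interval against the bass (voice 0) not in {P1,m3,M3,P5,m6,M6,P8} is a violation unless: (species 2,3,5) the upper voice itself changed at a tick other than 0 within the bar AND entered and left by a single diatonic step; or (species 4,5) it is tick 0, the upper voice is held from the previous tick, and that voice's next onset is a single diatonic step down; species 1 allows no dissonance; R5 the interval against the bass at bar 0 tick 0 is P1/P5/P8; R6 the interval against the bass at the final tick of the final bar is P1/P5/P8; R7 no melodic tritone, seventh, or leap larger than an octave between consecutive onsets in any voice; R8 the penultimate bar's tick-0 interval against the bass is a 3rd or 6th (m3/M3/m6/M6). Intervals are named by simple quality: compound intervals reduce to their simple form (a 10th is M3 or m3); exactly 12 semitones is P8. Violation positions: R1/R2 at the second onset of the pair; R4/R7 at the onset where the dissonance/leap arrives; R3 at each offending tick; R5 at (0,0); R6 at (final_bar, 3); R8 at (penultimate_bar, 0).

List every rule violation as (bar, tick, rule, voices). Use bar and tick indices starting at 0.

(1, 0, R4, (0, 1))
(1, 2, R4, (0, 1))
(5, 0, R4, (0, 1))
(6, 0, R4, (0, 1))
(7, 0, R4, (0, 1))
(8, 2, R4, (0, 1))
(8, 2, R7, (1,))
(9, 2, R7, (1,))

bar 0: v0=C3 v1=C4 downbeat P8
bar 1: v0=B2 v1=A3 downbeat m7
bar 2: v0=A2 v1=F3 downbeat m6
bar 3: v0=F2 v1=A3 downbeat M3
bar 4: v0=A2 v1=A2 downbeat P1
bar 5: v0=B2 v1=F3 downbeat TT
bar 6: v0=C3 v1=D3 downbeat M2
bar 7: v0=A2 v1=G3 downbeat m7
bar 8: v0=F2 v1=C3 downbeat P5
bar 9: v0=D3 v1=B3 downbeat M6
bar 10: v0=C3 v1=C4 downbeat P8
  -> R4 @ bar 1 tick 0 v(0, 1): B2/A3 m7 untreated
  -> R4 @ bar 1 tick 2 v(0, 1): B2/F3 TT untreated
  -> R4 @ bar 5 tick 0 v(0, 1): B2/F3 TT untreated
  -> R4 @ bar 6 tick 0 v(0, 1): C3/D3 M2 untreated
  -> R4 @ bar 7 tick 0 v(0, 1): A2/G3 m7 untreated
  -> R4 @ bar 8 tick 2 v(0, 1): F2/B3 TT untreated
  -> R7 @ bar 8 tick 2 v(1,): C3->B3 leap 11st
  -> R7 @ bar 9 tick 2 v(1,): B3->F3 leap 6st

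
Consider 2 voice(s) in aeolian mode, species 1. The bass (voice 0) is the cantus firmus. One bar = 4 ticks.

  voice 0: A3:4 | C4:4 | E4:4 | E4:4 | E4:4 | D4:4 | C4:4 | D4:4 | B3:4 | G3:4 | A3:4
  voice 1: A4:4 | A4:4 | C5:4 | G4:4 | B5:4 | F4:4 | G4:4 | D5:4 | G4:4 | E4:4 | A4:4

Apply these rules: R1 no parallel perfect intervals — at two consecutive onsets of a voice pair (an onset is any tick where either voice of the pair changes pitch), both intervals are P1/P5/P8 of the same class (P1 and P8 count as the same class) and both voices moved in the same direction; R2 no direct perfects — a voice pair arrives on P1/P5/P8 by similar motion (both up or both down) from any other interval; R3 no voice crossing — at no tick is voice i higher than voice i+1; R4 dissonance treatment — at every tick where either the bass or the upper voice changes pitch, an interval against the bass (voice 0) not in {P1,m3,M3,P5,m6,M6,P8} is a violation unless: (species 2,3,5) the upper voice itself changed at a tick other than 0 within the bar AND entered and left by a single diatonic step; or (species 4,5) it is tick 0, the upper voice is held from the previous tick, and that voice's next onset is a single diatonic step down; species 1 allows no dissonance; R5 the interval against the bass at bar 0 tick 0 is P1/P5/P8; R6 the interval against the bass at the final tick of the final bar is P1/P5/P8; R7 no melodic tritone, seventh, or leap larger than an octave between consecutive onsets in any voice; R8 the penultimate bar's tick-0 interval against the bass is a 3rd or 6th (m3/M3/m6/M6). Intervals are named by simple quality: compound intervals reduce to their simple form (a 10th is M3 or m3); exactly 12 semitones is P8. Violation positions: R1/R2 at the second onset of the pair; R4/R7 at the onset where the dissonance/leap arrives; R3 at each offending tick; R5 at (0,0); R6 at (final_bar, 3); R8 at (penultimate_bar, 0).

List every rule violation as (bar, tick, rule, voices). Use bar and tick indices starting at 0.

bar 0: v0=A3 v1=A4 downbeat P8
bar 1: v0=C4 v1=A4 downbeat M6
bar 2: v0=E4 v1=C5 downbeat m6
bar 3: v0=E4 v1=G4 downbeat m3
bar 4: v0=E4 v1=B5 downbeat P5
bar 5: v0=D4 v1=F4 downbeat m3
bar 6: v0=C4 v1=G4 downbeat P5
bar 7: v0=D4 v1=D5 downbeat P8
bar 8: v0=B3 v1=G4 downbeat m6
bar 9: v0=G3 v1=E4 downbeat M6
bar 10: v0=A3 v1=A4 downbeat P8
  -> R7 @ bar 4 tick 0 v(1,): G4->B5 leap 16st
  -> R7 @ bar 5 tick 0 v(1,): B5->F4 leap 18st
  -> R2 @ bar 7 tick 0 v(0, 1): C4/G4 P5 -> D4/D5 P8 similar
  -> R2 @ bar 10 tick 0 v(0, 1): G3/E4 M6 -> A3/A4 P8 similar

(4, 0, R7, (1,))
(5, 0, R7, (1,))
(7, 0, R2, (0, 1))
(10, 0, R2, (0, 1))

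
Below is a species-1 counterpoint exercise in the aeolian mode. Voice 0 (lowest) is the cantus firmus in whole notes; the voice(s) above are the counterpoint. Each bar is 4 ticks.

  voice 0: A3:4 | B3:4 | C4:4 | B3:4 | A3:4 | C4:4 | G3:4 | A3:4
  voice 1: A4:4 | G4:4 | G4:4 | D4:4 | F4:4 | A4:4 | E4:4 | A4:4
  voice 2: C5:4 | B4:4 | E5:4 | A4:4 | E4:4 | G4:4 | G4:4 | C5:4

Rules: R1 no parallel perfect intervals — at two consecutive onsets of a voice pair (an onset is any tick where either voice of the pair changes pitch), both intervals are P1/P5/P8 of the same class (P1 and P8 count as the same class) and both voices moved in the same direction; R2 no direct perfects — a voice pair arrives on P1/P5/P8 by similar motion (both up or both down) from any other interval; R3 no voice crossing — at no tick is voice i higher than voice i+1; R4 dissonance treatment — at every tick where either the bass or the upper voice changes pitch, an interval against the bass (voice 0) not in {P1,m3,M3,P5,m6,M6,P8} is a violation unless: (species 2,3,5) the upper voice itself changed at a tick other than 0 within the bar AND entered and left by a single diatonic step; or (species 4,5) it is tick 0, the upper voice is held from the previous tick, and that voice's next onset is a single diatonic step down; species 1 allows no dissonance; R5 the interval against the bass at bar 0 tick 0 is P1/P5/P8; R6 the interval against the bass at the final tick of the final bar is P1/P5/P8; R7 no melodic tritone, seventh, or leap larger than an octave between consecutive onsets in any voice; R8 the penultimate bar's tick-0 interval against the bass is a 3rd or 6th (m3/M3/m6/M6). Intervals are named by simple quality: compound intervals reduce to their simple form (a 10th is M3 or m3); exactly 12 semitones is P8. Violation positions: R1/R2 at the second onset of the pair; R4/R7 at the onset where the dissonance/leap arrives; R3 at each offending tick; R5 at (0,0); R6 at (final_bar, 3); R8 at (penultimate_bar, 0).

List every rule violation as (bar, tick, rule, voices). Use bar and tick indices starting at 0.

bar 0: v0=A3 v1=A4 v2=C5 downbeat m3
bar 1: v0=B3 v1=G4 v2=B4 downbeat P8
bar 2: v0=C4 v1=G4 v2=E5 downbeat M3
bar 3: v0=B3 v1=D4 v2=A4 downbeat m7
bar 4: v0=A3 v1=F4 v2=E4 downbeat P5
bar 5: v0=C4 v1=A4 v2=G4 downbeat P5
bar 6: v0=G3 v1=E4 v2=G4 downbeat P8
bar 7: v0=A3 v1=A4 v2=C5 downbeat m3
  -> R5 @ bar 0 tick 0 v(0, 2): opens on m3
  -> R2 @ bar 3 tick 0 v(1, 2): G4/E5 M6 -> D4/A4 P5 similar
  -> R4 @ bar 3 tick 0 v(0, 2): B3/A4 m7 untreated
  -> R2 @ bar 4 tick 0 v(0, 2): B3/A4 m7 -> A3/E4 P5 similar
  -> R3 @ bar 4 tick 0 v(1, 2): F4 above E4
  -> R3 @ bar 4 tick 1 v(1, 2): F4 above E4
  -> R3 @ bar 4 tick 2 v(1, 2): F4 above E4
  -> R3 @ bar 4 tick 3 v(1, 2): F4 above E4
  -> R1 @ bar 5 tick 0 v(0, 2): A3/E4 P5 -> C4/G4 P5 similar
  -> R3 @ bar 5 tick 0 v(1, 2): A4 above G4
  -> R3 @ bar 5 tick 1 v(1, 2): A4 above G4
  -> R3 @ bar 5 tick 2 v(1, 2): A4 above G4
  -> R3 @ bar 5 tick 3 v(1, 2): A4 above G4
  -> R8 @ bar 6 tick 0 v(0, 2): penult P8 not 3rd/6th
  -> R2 @ bar 7 tick 0 v(0, 1): G3/E4 M6 -> A3/A4 P8 similar
  -> R6 @ bar 7 tick 3 v(0, 2): closes on m3

(0, 0, R5, (0, 2))
(3, 0, R2, (1, 2))
(3, 0, R4, (0, 2))
(4, 0, R2, (0, 2))
(4, 0, R3, (1, 2))
(4, 1, R3, (1, 2))
(4, 2, R3, (1, 2))
(4, 3, R3, (1, 2))
(5, 0, R1, (0, 2))
(5, 0, R3, (1, 2))
(5, 1, R3, (1, 2))
(5, 2, R3, (1, 2))
(5, 3, R3, (1, 2))
(6, 0, R8, (0, 2))
(7, 0, R2, (0, 1))
(7, 3, R6, (0, 2))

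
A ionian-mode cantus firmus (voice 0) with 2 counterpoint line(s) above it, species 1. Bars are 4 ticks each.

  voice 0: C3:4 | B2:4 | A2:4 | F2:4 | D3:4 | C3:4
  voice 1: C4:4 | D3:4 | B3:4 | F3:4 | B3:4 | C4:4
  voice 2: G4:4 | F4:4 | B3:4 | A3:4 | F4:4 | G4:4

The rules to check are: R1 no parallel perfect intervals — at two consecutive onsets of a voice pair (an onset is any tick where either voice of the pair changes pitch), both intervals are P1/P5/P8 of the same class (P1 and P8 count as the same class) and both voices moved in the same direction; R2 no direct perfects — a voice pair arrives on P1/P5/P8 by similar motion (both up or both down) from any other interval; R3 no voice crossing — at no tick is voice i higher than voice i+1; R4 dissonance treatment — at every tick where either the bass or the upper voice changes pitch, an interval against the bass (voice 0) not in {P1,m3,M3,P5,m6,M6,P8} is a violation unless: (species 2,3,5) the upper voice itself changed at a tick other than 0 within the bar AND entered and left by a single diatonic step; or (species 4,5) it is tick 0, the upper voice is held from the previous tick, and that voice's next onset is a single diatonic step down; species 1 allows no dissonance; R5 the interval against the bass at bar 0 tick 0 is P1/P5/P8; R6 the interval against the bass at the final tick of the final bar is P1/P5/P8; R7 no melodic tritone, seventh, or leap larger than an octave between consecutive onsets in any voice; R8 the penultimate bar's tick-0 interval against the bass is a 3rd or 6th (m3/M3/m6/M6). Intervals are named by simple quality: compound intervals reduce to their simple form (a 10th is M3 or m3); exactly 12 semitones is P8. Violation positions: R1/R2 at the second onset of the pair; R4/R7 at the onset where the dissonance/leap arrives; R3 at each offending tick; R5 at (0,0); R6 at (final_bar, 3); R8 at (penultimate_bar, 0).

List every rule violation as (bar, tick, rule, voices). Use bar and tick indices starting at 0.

bar 0: v0=C3 v1=C4 v2=G4 downbeat P5
bar 1: v0=B2 v1=D3 v2=F4 downbeat TT
bar 2: v0=A2 v1=B3 v2=B3 downbeat M2
bar 3: v0=F2 v1=F3 v2=A3 downbeat M3
bar 4: v0=D3 v1=B3 v2=F4 downbeat m3
bar 5: v0=C3 v1=C4 v2=G4 downbeat P5
  -> R4 @ bar 1 tick 0 v(0, 2): B2/F4 TT untreated
  -> R7 @ bar 1 tick 0 v(1,): C4->D3 leap 10st
  -> R4 @ bar 2 tick 0 v(0, 1): A2/B3 M2 untreated
  -> R4 @ bar 2 tick 0 v(0, 2): A2/B3 M2 untreated
  -> R7 @ bar 2 tick 0 v(2,): F4->B3 leap 6st
  -> R2 @ bar 3 tick 0 v(0, 1): A2/B3 M2 -> F2/F3 P8 similar
  -> R7 @ bar 3 tick 0 v(1,): B3->F3 leap 6st
  -> R7 @ bar 4 tick 0 v(1,): F3->B3 leap 6st
  -> R2 @ bar 5 tick 0 v(1, 2): B3/F4 TT -> C4/G4 P5 similar

(1, 0, R4, (0, 2))
(1, 0, R7, (1,))
(2, 0, R4, (0, 1))
(2, 0, R4, (0, 2))
(2, 0, R7, (2,))
(3, 0, R2, (0, 1))
(3, 0, R7, (1,))
(4, 0, R7, (1,))
(5, 0, R2, (1, 2))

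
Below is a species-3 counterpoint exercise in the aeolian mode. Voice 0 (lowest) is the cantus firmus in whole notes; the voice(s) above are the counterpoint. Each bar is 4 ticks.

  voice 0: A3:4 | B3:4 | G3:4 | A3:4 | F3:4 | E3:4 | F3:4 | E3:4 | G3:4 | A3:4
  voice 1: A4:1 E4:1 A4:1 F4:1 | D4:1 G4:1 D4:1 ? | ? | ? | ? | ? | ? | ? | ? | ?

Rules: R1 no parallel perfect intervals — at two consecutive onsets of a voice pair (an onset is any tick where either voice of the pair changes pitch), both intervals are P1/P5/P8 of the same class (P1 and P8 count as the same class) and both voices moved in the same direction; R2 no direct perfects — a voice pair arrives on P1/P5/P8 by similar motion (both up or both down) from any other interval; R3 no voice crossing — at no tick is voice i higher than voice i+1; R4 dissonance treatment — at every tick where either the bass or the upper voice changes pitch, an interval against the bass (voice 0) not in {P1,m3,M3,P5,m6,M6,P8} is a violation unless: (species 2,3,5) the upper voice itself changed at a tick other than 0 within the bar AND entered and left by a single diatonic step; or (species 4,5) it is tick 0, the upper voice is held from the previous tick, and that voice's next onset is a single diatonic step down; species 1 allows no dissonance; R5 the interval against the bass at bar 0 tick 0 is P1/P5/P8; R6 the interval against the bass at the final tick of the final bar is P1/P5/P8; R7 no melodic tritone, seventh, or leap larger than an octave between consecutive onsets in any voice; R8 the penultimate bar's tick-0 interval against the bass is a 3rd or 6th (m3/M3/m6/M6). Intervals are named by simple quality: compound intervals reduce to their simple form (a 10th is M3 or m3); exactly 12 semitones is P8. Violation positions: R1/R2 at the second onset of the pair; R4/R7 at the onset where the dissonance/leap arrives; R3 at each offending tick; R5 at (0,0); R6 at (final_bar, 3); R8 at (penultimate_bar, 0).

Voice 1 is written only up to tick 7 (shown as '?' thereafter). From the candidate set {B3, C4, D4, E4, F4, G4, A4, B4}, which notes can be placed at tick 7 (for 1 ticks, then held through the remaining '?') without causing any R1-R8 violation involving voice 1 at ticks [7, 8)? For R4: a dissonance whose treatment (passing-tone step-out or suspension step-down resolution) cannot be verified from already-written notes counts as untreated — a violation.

B3: legal
C4: violates R4
D4: legal
E4: violates R4
F4: violates R4
G4: legal
A4: violates R4
B4: legal

{B3, B4, D4, G4}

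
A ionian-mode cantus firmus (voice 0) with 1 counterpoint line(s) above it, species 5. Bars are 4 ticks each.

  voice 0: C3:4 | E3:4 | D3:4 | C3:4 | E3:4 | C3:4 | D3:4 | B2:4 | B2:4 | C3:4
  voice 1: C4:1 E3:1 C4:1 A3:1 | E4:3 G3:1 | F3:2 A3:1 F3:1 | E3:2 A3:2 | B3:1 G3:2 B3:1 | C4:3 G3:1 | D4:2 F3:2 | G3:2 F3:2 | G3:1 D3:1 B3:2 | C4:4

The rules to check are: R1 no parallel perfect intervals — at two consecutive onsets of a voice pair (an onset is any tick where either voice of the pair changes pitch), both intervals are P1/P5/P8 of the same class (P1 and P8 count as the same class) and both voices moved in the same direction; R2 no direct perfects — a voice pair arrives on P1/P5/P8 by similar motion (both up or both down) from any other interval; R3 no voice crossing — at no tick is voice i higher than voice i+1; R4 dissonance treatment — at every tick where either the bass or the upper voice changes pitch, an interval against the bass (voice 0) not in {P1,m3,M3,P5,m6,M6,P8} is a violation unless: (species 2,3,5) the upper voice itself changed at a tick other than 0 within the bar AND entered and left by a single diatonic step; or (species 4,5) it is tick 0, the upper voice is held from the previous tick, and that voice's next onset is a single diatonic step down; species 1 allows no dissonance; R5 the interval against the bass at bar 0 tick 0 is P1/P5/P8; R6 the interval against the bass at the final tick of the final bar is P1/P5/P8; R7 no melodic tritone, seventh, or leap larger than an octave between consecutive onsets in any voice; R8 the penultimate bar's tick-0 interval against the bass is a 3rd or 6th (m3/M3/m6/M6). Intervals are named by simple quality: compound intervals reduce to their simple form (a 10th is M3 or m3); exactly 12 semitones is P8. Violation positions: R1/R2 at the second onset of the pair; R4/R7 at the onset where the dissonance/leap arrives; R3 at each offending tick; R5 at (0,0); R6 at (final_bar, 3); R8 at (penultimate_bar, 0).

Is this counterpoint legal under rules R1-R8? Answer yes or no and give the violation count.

No (4 violations)

bar 0: v0=C3 v1=C4 (P8)
bar 1: v0=E3 v1=E4 (P8)
bar 2: v0=D3 v1=F3 (m3)
bar 3: v0=C3 v1=E3 (M3)
bar 4: v0=E3 v1=B3 (P5)
bar 5: v0=C3 v1=C4 (P8)
bar 6: v0=D3 v1=D4 (P8)
bar 7: v0=B2 v1=G3 (m6)
bar 8: v0=B2 v1=G3 (m6)
bar 9: v0=C3 v1=C4 (P8)
  R2 @ bar1.0: C3/A3 M6 -> E3/E4 P8 similar
  R2 @ bar4.0: C3/A3 M6 -> E3/B3 P5 similar
  R2 @ bar6.0: C3/G3 P5 -> D3/D4 P8 similar
  R1 @ bar9.0: B2/B3 P8 -> C3/C4 P8 similar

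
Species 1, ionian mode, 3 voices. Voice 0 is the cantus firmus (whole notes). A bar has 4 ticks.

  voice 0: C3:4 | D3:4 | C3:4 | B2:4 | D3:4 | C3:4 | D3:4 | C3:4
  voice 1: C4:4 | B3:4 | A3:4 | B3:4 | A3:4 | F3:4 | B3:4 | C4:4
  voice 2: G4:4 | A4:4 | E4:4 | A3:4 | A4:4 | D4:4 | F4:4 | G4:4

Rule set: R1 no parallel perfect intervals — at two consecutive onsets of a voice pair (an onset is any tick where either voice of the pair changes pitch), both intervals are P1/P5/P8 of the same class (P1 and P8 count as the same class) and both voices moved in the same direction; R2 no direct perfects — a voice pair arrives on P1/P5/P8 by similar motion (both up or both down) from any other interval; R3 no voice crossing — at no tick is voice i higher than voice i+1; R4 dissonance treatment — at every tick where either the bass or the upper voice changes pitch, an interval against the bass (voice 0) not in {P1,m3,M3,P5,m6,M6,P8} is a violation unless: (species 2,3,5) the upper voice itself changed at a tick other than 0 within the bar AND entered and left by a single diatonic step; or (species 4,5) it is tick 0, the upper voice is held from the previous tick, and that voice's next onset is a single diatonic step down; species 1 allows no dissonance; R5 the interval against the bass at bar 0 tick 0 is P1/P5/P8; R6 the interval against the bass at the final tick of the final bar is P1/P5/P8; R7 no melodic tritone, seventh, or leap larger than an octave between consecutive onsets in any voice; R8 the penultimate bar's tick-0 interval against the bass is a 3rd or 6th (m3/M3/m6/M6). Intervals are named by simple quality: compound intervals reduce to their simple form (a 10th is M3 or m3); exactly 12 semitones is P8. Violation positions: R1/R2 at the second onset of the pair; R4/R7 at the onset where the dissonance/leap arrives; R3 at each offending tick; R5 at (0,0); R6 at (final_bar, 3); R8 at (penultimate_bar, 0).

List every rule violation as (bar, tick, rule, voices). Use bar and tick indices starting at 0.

(1, 0, R1, (0, 2))
(2, 0, R2, (1, 2))
(3, 0, R3, (1, 2))
(3, 0, R4, (0, 2))
(3, 1, R3, (1, 2))
(3, 2, R3, (1, 2))
(3, 3, R3, (1, 2))
(4, 0, R2, (0, 2))
(5, 0, R4, (0, 1))
(5, 0, R4, (0, 2))
(6, 0, R7, (1,))
(7, 0, R2, (1, 2))

bar 0: v0=C3 v1=C4 v2=G4 downbeat P5
bar 1: v0=D3 v1=B3 v2=A4 downbeat P5
bar 2: v0=C3 v1=A3 v2=E4 downbeat M3
bar 3: v0=B2 v1=B3 v2=A3 downbeat m7
bar 4: v0=D3 v1=A3 v2=A4 downbeat P5
bar 5: v0=C3 v1=F3 v2=D4 downbeat M2
bar 6: v0=D3 v1=B3 v2=F4 downbeat m3
bar 7: v0=C3 v1=C4 v2=G4 downbeat P5
  -> R1 @ bar 1 tick 0 v(0, 2): C3/G4 P5 -> D3/A4 P5 similar
  -> R2 @ bar 2 tick 0 v(1, 2): B3/A4 m7 -> A3/E4 P5 similar
  -> R3 @ bar 3 tick 0 v(1, 2): B3 above A3
  -> R4 @ bar 3 tick 0 v(0, 2): B2/A3 m7 untreated
  -> R3 @ bar 3 tick 1 v(1, 2): B3 above A3
  -> R3 @ bar 3 tick 2 v(1, 2): B3 above A3
  -> R3 @ bar 3 tick 3 v(1, 2): B3 above A3
  -> R2 @ bar 4 tick 0 v(0, 2): B2/A3 m7 -> D3/A4 P5 similar
  -> R4 @ bar 5 tick 0 v(0, 1): C3/F3 P4 untreated
  -> R4 @ bar 5 tick 0 v(0, 2): C3/D4 M2 untreated
  -> R7 @ bar 6 tick 0 v(1,): F3->B3 leap 6st
  -> R2 @ bar 7 tick 0 v(1, 2): B3/F4 TT -> C4/G4 P5 similar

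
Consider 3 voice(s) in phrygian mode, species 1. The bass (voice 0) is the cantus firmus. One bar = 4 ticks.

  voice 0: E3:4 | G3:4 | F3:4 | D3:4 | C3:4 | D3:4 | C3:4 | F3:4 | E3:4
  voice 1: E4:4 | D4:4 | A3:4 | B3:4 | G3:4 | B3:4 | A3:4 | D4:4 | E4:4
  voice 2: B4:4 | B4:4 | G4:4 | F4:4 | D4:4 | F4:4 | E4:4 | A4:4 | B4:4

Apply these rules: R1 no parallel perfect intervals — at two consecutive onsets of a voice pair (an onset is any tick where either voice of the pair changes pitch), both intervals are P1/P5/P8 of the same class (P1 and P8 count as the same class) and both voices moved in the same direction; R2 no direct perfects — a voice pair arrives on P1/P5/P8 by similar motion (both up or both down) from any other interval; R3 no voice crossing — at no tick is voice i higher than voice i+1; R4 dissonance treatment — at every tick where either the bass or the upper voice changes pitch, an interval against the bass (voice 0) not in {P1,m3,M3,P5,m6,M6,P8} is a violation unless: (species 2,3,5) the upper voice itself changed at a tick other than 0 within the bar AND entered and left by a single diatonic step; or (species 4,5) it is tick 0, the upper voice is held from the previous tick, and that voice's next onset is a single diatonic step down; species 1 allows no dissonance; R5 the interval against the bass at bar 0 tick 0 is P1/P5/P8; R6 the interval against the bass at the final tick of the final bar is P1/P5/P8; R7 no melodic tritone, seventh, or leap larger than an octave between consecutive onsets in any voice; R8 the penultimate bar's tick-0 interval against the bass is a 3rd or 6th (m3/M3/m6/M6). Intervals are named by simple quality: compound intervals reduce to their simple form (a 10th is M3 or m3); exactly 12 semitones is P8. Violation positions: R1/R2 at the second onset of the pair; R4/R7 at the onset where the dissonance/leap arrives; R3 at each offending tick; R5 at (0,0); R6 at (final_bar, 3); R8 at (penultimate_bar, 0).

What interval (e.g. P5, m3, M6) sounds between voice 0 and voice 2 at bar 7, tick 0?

voice 0=F3 voice 2=A4 -> M3

M3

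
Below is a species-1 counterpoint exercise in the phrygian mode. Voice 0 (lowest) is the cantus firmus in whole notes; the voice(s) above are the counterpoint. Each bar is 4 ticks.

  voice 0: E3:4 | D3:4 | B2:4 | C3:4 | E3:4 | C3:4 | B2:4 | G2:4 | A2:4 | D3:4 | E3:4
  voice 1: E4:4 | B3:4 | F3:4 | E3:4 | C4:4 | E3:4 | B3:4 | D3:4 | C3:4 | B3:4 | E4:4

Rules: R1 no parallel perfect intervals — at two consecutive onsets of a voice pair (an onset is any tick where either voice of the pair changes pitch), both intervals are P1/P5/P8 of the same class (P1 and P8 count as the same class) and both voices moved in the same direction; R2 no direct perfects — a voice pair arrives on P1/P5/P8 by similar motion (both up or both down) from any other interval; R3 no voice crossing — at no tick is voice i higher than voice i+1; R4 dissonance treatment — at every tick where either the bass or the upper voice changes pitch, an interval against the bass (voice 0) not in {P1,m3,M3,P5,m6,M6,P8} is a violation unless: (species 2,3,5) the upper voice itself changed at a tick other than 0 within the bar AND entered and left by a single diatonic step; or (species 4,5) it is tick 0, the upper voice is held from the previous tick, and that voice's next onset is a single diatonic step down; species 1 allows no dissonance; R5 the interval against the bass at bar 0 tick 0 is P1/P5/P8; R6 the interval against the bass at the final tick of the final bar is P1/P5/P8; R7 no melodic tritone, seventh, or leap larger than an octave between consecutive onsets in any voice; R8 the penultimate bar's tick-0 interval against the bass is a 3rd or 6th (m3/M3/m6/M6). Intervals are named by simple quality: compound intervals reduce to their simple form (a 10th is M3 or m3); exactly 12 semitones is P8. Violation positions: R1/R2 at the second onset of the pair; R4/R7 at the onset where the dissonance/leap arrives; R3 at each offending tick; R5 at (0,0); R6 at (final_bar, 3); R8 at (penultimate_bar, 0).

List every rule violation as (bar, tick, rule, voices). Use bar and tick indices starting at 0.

bar 0: v0=E3 v1=E4 downbeat P8
bar 1: v0=D3 v1=B3 downbeat M6
bar 2: v0=B2 v1=F3 downbeat TT
bar 3: v0=C3 v1=E3 downbeat M3
bar 4: v0=E3 v1=C4 downbeat m6
bar 5: v0=C3 v1=E3 downbeat M3
bar 6: v0=B2 v1=B3 downbeat P8
bar 7: v0=G2 v1=D3 downbeat P5
bar 8: v0=A2 v1=C3 downbeat m3
bar 9: v0=D3 v1=B3 downbeat M6
bar 10: v0=E3 v1=E4 downbeat P8
  -> R4 @ bar 2 tick 0 v(0, 1): B2/F3 TT untreated
  -> R7 @ bar 2 tick 0 v(1,): B3->F3 leap 6st
  -> R2 @ bar 7 tick 0 v(0, 1): B2/B3 P8 -> G2/D3 P5 similar
  -> R7 @ bar 9 tick 0 v(1,): C3->B3 leap 11st
  -> R2 @ bar 10 tick 0 v(0, 1): D3/B3 M6 -> E3/E4 P8 similar

(2, 0, R4, (0, 1))
(2, 0, R7, (1,))
(7, 0, R2, (0, 1))
(9, 0, R7, (1,))
(10, 0, R2, (0, 1))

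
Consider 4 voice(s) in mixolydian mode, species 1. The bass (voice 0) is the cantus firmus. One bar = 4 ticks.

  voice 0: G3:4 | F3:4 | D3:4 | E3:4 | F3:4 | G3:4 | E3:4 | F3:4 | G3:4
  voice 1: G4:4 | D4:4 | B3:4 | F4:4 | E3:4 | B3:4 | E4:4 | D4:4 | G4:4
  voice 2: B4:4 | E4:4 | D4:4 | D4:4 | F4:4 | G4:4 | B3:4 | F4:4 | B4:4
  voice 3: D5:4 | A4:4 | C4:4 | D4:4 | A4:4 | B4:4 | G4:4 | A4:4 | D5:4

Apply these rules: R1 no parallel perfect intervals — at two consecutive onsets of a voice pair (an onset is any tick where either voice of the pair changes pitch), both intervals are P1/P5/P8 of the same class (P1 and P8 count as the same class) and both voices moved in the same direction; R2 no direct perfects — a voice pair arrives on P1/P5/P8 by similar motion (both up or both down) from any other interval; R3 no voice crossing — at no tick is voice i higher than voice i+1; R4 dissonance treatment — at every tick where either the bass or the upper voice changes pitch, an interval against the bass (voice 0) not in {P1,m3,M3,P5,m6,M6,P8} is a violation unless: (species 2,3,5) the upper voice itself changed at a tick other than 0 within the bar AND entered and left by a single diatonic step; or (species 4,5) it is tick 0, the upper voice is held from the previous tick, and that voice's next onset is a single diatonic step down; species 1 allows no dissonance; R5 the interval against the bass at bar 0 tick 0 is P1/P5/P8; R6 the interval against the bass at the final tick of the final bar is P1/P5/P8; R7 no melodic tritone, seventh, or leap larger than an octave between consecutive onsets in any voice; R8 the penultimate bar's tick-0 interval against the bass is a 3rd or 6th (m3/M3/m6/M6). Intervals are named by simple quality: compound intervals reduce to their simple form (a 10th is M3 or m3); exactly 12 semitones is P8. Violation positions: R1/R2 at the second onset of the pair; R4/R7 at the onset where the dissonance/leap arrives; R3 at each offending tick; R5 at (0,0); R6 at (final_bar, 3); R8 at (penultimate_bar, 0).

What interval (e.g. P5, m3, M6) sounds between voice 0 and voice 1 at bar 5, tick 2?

voice 0=G3 voice 1=B3 -> M3

M3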